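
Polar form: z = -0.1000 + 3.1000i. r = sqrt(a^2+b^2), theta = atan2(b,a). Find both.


r = sqrt(0.01+9.61) = sqrt(9.62) = 3.1016
theta = atan2(3.1, -0.1) = 91.8476 degrees

r = 3.1016, theta = 91.8476 degrees


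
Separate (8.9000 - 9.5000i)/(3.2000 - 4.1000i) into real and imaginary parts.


Multiply by conjugate: (8.9000 - 9.5000i)(3.2000 + 4.1000i) / (3.2^2 + (-4.1)^2)
Numerator real = 8.9*3.2 - (9.5)*(-4.1) = 67.43
Numerator imag = -9.5*3.2 - 8.9*(-4.1) = 6.09
Denominator = 27.05
Re(z) = 67.43/27.05 = 2.4928
Im(z) = 6.09/27.05 = 0.2251

Re(z) = 2.4928, Im(z) = 0.2251


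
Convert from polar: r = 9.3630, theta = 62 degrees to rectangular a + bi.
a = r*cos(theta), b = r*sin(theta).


a = 9.3630*cos(62°) = 9.3630*0.469472 = 4.3957
b = 9.3630*sin(62°) = 9.3630*0.882948 = 8.2670

4.3957 + 8.2670i


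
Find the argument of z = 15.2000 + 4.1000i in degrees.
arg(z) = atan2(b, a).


Re = 15.2, Im = 4.1
arg = atan2(4.1, 15.2) = 15.0955 degrees

arg(z) = 15.0955 degrees


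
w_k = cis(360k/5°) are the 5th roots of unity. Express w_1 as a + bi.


Angle = 360*1/5 = 72°
a = cos(72°) = 0.3090
b = sin(72°) = 0.9511

0.3090 + 0.9511i


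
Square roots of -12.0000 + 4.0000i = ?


|z| = sqrt(144+16) = 12.6491
sqrt((|z|+a)/2) = sqrt((12.6491+(-12))/2) = sqrt(0.3246) = 0.5697
sqrt((|z|-a)/2) = sqrt((12.6491-(-12))/2) = sqrt(12.3246) = 3.5106

±(0.5697 + 3.5106i) i.e. 0.5697 + 3.5106i and -0.5697 - 3.5106i


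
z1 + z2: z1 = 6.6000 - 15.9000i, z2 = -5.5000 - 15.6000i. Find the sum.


Real: 6.6 - 5.5 = 1.1
Imag: -15.9 - 15.6 = -31.5

1.1000 - 31.5000i


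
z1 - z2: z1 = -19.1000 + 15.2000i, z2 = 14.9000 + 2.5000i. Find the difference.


Real: -19.1 - 14.9 = -34
Imag: 15.2 - 2.5 = 12.7

-34.0000 + 12.7000i


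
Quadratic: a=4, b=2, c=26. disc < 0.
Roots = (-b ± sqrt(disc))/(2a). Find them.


disc = 2^2 - 4*4*26 = 4 - 416 = -412
sqrt(|disc|) = sqrt(412) = 20.2978
Real part = -2/(2*4) = -0.2500
Imag part = 20.2978/(2*4) = 2.5372

-0.2500 ± 2.5372i


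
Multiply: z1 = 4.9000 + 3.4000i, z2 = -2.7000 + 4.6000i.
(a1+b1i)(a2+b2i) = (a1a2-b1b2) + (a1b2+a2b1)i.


Real = 4.9*(-2.7) - 3.4*4.6 = -13.23 - 15.64 = -28.87
Imag = 4.9*4.6 - (2.7)*3.4 = 22.54 - (9.18) = 13.36

-28.8700 + 13.3600i


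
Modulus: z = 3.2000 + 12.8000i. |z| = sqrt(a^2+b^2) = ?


|z| = sqrt(3.2^2 + 12.8^2) = sqrt(10.24 + 163.84) = sqrt(174.08) = 13.1939

|z| = 13.1939


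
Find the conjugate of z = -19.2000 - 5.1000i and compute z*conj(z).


z_bar = -19.2000 + 5.1000i
z*z_bar = (-19.2)^2 + (-5.1)^2 = 368.64 + 26.01 = 394.65

z_bar = -19.2000 + 5.1000i, z*z_bar = 394.65


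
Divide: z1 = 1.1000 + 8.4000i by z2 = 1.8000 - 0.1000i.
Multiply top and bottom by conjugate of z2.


Conjugate of z2 = 1.8000 + 0.1000i
Numerator: (1.1000 + 8.4000i)(1.8000 + 0.1000i) = 1.1400 + 15.2300i
Denominator: 1.8^2 + (-0.1)^2 = 3.25
Result = (1.1400 + 15.2300i)/3.25

0.3508 + 4.6862i


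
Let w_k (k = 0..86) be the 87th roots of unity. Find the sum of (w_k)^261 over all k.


The roots are w_k = w^k with w = e^(2*pi*i/87), and (w^k)^261 = (w^261)^k.
So S = 1 + u + u^2 + ... + u^(86) with u = w^261.
261 = 3*87 + 0, so 261 is a multiple of 87 and u = (w^87)^3 = 1.
Every one of the 87 terms equals 1: S = 87

S = 87


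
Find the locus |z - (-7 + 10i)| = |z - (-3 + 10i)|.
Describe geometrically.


Equal distances means the locus is the perpendicular bisector of z1 and z2.
Midpoint = ((-7+(-3))/2, (10+10)/2) = (-5.0000, 10.0000)

Perpendicular bisector through (-5.0000, 10.0000)


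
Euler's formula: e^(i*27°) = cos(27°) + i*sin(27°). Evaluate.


cos(27°) = 0.8910
sin(27°) = 0.4540

e^(i*27°) = 0.8910 + 0.4540i


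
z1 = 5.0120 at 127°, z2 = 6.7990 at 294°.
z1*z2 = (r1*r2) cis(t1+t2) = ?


r = 5.0120 * 6.7990 = 34.0766
theta = 127° + 294° = 421° = 61° (mod 360)

34.0766 cis(61°)


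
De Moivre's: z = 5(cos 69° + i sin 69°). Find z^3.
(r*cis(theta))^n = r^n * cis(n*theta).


r^3 = 5^3 = 125
n*theta = 3*69° = 207° = 207° (mod 360)
a = 125*cos(207°) = -111.3758
b = 125*sin(207°) = -56.7488

125 cis(207°) = -111.3758 - 56.7488i


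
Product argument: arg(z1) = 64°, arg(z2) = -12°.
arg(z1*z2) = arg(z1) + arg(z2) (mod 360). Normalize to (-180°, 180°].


arg(z1*z2) = 64° - 12° = 52°
Normalized to (-180°, 180°]: 52°

52°


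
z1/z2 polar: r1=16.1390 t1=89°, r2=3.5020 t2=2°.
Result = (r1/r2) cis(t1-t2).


r = 16.1390 / 3.5020 = 4.6085
theta = 89° - 2° = 87° = 87° (mod 360)

4.6085 cis(87°)


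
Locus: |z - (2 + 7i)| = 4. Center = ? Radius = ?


|z - z0| = r is a circle with center z0 and radius r.
Center = (2, 7), radius = 4

Circle with center (2, 7) and radius 4


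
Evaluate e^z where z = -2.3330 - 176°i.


e^-2.3330 = 0.0970
cos(-176°) = -0.9976
sin(-176°) = -0.0698
Real = 0.0970*(-0.9976) = -0.0968
Imag = 0.0970*(-0.0698) = -0.0068

-0.0968 - 0.0068i


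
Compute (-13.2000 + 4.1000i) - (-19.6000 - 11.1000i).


Real: -13.2 + 19.6 = 6.4
Imag: 4.1 + 11.1 = 15.2

6.4000 + 15.2000i


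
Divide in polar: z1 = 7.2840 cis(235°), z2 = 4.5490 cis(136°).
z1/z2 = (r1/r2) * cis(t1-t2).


r = 7.2840 / 4.5490 = 1.6012
theta = 235° - 136° = 99° = 99° (mod 360)

1.6012 cis(99°)


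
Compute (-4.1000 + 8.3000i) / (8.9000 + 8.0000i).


Conjugate of z2 = 8.9000 - 8.0000i
Numerator: (-4.1000 + 8.3000i)(8.9000 - 8.0000i) = 29.9100 + 106.6700i
Denominator: 8.9^2 + 8^2 = 143.21
Result = (29.9100 + 106.6700i)/143.21

0.2089 + 0.7449i


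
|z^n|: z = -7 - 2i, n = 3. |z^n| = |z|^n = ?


|z| = sqrt(49+4) = sqrt(53) = 7.2801
|z^3| = |z|^3 = (sqrt(53))^3 = 53*sqrt(53)

|z^3| = 53*sqrt(53) ≈ 385.8458


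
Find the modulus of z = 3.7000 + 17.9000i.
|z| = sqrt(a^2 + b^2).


|z| = sqrt(3.7^2 + 17.9^2) = sqrt(13.69 + 320.41) = sqrt(334.1) = 18.2784

|z| = 18.2784


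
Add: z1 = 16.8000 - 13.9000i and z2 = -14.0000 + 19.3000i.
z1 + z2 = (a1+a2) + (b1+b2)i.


Real: 16.8 - 14 = 2.8
Imag: -13.9 + 19.3 = 5.4

2.8000 + 5.4000i


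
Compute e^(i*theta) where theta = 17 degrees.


cos(17°) = 0.9563
sin(17°) = 0.2924

e^(i*17°) = 0.9563 + 0.2924i


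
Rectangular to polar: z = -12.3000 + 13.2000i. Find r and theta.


r = sqrt(151.29+174.24) = sqrt(325.53) = 18.0424
theta = atan2(13.2, -12.3) = 132.9786 degrees

r = 18.0424, theta = 132.9786 degrees


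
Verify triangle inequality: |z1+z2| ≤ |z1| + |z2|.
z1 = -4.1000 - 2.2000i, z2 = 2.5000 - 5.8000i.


|z1| = sqrt((-4.1)^2 + (-2.2)^2) = sqrt(21.65) = 4.6530
|z2| = sqrt(2.5^2 + (-5.8)^2) = sqrt(39.89) = 6.3159
z1+z2 = -1.6000 - 8.0000i
|z1+z2| = sqrt(66.56) = 8.1584
|z1|+|z2| = 4.6530 + 6.3159 = 10.9689

|z1+z2| = 8.1584 ≤ |z1|+|z2| = 10.9689 (verified)


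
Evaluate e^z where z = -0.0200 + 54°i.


e^-0.0200 = 0.9802
cos(54°) = 0.587785
sin(54°) = 0.809
Real = 0.9802*0.587785 = 0.5761
Imag = 0.9802*0.809 = 0.7930

0.5761 + 0.7930i


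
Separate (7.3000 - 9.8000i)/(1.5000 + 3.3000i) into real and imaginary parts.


Multiply by conjugate: (7.3000 - 9.8000i)(1.5000 - 3.3000i) / (1.5^2 + 3.3^2)
Numerator real = 7.3*1.5 - (9.8)*3.3 = -21.39
Numerator imag = -9.8*1.5 - 7.3*3.3 = -38.79
Denominator = 13.14
Re(z) = -21.39/13.14 = -1.6279
Im(z) = -38.79/13.14 = -2.9521

Re(z) = -1.6279, Im(z) = -2.9521


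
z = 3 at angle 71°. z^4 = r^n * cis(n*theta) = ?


r^4 = 3^4 = 81
n*theta = 4*71° = 284° = 284° (mod 360)
a = 81*cos(284°) = 19.5957
b = 81*sin(284°) = -78.5940

81 cis(284°) = 19.5957 - 78.5940i


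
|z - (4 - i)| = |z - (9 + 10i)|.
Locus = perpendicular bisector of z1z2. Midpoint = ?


Equal distances means the locus is the perpendicular bisector of z1 and z2.
Midpoint = ((4+9)/2, (-1+10)/2) = (6.5000, 4.5000)

Perpendicular bisector through (6.5000, 4.5000)


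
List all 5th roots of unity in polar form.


The 5th roots of unity are cis(360k/5°) for k=0..4
Angle step = 360/5 = 72°
Primitive root: cis(72°)
Primitive root = 0.3090 + 0.9511i

5 roots at angles: 0°, 72°, 144°, 216°, 288°


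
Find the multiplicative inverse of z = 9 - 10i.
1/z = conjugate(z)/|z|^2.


|z|^2 = 81+100 = 181
1/z = (9 + 10i)/181

1/z = 0.0497 + 0.0552i


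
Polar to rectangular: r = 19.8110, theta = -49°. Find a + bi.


a = 19.8110*cos(-49°) = 19.8110*0.65606 = 12.9972
b = 19.8110*sin(-49°) = 19.8110*(-0.75471) = -14.9516

12.9972 - 14.9516i


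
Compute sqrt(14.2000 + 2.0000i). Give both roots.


|z| = sqrt(201.64+4) = 14.3402
sqrt((|z|+a)/2) = sqrt((14.3402+14.2)/2) = sqrt(14.2701) = 3.7776
sqrt((|z|-a)/2) = sqrt((14.3402-14.2)/2) = sqrt(0.0701) = 0.2647

±(3.7776 + 0.2647i) i.e. 3.7776 + 0.2647i and -3.7776 - 0.2647i


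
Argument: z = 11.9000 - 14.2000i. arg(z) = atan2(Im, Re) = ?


Re = 11.9, Im = -14.2
arg = atan2(-14.2, 11.9) = -50.0360 degrees

arg(z) = -50.0360 degrees


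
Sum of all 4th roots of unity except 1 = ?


With w = e^(2*pi*i/4), all 4 of the 4th roots of unity w^0 = 1, w, ..., w^(3) sum to 0: 1 + w + ... + w^(3) = (1 - w^4)/(1 - w) = 0 since w^4 = 1, w ≠ 1.
Removing the root 1: w + w^2 + ... + w^(3) = 0 - 1 = -1

Sum = -1


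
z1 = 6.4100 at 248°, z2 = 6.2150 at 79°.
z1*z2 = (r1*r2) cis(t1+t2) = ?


r = 6.4100 * 6.2150 = 39.8381
theta = 248° + 79° = 327° = 327° (mod 360)

39.8381 cis(327°)


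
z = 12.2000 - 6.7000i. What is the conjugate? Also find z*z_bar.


z_bar = 12.2000 + 6.7000i
z*z_bar = 12.2^2 + (-6.7)^2 = 148.84 + 44.89 = 193.73

z_bar = 12.2000 + 6.7000i, z*z_bar = 193.73


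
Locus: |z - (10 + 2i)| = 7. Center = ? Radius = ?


|z - z0| = r is a circle with center z0 and radius r.
Center = (10, 2), radius = 7

Circle with center (10, 2) and radius 7


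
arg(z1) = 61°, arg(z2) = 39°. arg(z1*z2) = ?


arg(z1*z2) = 61° + 39° = 100°
Normalized to (-180°, 180°]: 100°

100°


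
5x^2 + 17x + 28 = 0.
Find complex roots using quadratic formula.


disc = 17^2 - 4*5*28 = 289 - 560 = -271
sqrt(|disc|) = sqrt(271) = 16.4621
Real part = -17/(2*5) = -1.7000
Imag part = 16.4621/(2*5) = 1.6462

-1.7000 ± 1.6462i


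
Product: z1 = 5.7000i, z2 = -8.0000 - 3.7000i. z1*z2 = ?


Real = 0*(-8) - 5.7*(-3.7) = 0 - (-21.09) = 21.09
Imag = 0*(-3.7) - (8)*5.7 = 0 - (45.6) = -45.6

21.0900 - 45.6000i


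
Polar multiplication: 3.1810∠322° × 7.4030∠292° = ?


r = 3.1810 * 7.4030 = 23.5489
theta = 322° + 292° = 614° = 254° (mod 360)

23.5489 cis(254°)


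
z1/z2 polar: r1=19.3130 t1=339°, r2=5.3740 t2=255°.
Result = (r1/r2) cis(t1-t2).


r = 19.3130 / 5.3740 = 3.5938
theta = 339° - 255° = 84° = 84° (mod 360)

3.5938 cis(84°)


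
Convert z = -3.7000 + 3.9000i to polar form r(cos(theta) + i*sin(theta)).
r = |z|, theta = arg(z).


r = sqrt(13.69+15.21) = sqrt(28.9) = 5.3759
theta = atan2(3.9, -3.7) = 133.4926 degrees

r = 5.3759, theta = 133.4926 degrees


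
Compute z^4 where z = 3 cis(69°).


r^4 = 3^4 = 81
n*theta = 4*69° = 276° = 276° (mod 360)
a = 81*cos(276°) = 8.4668
b = 81*sin(276°) = -80.5563

81 cis(276°) = 8.4668 - 80.5563i


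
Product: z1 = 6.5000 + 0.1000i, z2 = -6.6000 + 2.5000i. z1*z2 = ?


Real = 6.5*(-6.6) - 0.1*2.5 = -42.9 - 0.25 = -43.15
Imag = 6.5*2.5 - (6.6)*0.1 = 16.25 - (0.66) = 15.59

-43.1500 + 15.5900i


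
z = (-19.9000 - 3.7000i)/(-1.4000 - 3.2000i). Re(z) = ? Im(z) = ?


Multiply by conjugate: (-19.9000 - 3.7000i)(-1.4000 + 3.2000i) / ((-1.4)^2 + (-3.2)^2)
Numerator real = -19.9*(-1.4) - (3.7)*(-3.2) = 39.7
Numerator imag = -3.7*(-1.4) - (-19.9)*(-3.2) = -58.5
Denominator = 12.2
Re(z) = 39.7/12.2 = 3.2541
Im(z) = -58.5/12.2 = -4.7951

Re(z) = 3.2541, Im(z) = -4.7951


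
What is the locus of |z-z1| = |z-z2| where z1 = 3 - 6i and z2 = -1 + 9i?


Equal distances means the locus is the perpendicular bisector of z1 and z2.
Midpoint = ((3+(-1))/2, (-6+9)/2) = (1.0000, 1.5000)

Perpendicular bisector through (1.0000, 1.5000)


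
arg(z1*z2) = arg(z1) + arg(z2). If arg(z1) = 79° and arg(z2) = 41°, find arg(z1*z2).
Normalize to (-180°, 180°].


arg(z1*z2) = 79° + 41° = 120°
Normalized to (-180°, 180°]: 120°

120°


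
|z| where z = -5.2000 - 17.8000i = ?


|z| = sqrt((-5.2)^2 + (-17.8)^2) = sqrt(27.04 + 316.84) = sqrt(343.88) = 18.5440

|z| = 18.5440


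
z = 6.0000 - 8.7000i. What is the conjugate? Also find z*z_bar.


z_bar = 6.0000 + 8.7000i
z*z_bar = 6^2 + (-8.7)^2 = 36 + 75.69 = 111.69

z_bar = 6.0000 + 8.7000i, z*z_bar = 111.69


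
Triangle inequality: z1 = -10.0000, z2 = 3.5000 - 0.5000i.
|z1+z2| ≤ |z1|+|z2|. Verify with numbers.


|z1| = sqrt((-10)^2 + 0^2) = sqrt(100) = 10.0000
|z2| = sqrt(3.5^2 + (-0.5)^2) = sqrt(12.5) = 3.5355
z1+z2 = -6.5000 - 0.5000i
|z1+z2| = sqrt(42.5) = 6.5192
|z1|+|z2| = 10.0000 + 3.5355 = 13.5355

|z1+z2| = 6.5192 ≤ |z1|+|z2| = 13.5355 (verified)


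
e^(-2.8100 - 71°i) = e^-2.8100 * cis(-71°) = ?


e^-2.8100 = 0.0602
cos(-71°) = 0.3256
sin(-71°) = -0.9455
Real = 0.0602*0.3256 = 0.0196
Imag = 0.0602*(-0.9455) = -0.0569

0.0196 - 0.0569i


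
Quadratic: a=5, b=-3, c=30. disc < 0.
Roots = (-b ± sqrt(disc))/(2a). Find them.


disc = (-3)^2 - 4*5*30 = 9 - 600 = -591
sqrt(|disc|) = sqrt(591) = 24.3105
Real part = 3/(2*5) = 0.3000
Imag part = 24.3105/(2*5) = 2.4310

0.3000 ± 2.4310i


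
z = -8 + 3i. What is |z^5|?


|z| = sqrt(64+9) = sqrt(73) = 8.5440
|z^5| = |z|^5 = (sqrt(73))^5 = 73^2 * sqrt(73) = 5329*sqrt(73)

|z^5| = 5329*sqrt(73) ≈ 45530.9960


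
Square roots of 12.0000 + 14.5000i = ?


|z| = sqrt(144+210.25) = 18.8215
sqrt((|z|+a)/2) = sqrt((18.8215+12)/2) = sqrt(15.4108) = 3.9257
sqrt((|z|-a)/2) = sqrt((18.8215-12)/2) = sqrt(3.4108) = 1.8468

±(3.9257 + 1.8468i) i.e. 3.9257 + 1.8468i and -3.9257 - 1.8468i


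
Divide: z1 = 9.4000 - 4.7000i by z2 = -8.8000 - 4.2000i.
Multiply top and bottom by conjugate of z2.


Conjugate of z2 = -8.8000 + 4.2000i
Numerator: (9.4000 - 4.7000i)(-8.8000 + 4.2000i) = -62.9800 + 80.8400i
Denominator: (-8.8)^2 + (-4.2)^2 = 95.08
Result = (-62.9800 + 80.8400i)/95.08

-0.6624 + 0.8502i


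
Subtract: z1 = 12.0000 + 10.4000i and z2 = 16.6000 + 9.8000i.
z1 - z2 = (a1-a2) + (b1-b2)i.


Real: 12 - 16.6 = -4.6
Imag: 10.4 - 9.8 = 0.6

-4.6000 + 0.6000i


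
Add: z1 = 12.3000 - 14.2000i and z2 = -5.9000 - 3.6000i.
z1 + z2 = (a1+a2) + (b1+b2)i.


Real: 12.3 - 5.9 = 6.4
Imag: -14.2 - 3.6 = -17.8

6.4000 - 17.8000i


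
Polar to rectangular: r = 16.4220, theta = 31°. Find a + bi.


a = 16.4220*cos(31°) = 16.4220*0.85717 = 14.0764
b = 16.4220*sin(31°) = 16.4220*0.51504 = 8.4580

14.0764 + 8.4580i


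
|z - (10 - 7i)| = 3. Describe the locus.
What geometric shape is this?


|z - z0| = r is a circle with center z0 and radius r.
Center = (10, -7), radius = 3

Circle with center (10, -7) and radius 3


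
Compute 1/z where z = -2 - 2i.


|z|^2 = 4+4 = 8
1/z = (-2 + 2i)/8

1/z = -0.2500 + 0.2500i


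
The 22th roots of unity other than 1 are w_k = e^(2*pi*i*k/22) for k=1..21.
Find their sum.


With w = e^(2*pi*i/22), all 22 of the 22th roots of unity w^0 = 1, w, ..., w^(21) sum to 0: 1 + w + ... + w^(21) = (1 - w^22)/(1 - w) = 0 since w^22 = 1, w ≠ 1.
Removing the root 1: w + w^2 + ... + w^(21) = 0 - 1 = -1

Sum = -1


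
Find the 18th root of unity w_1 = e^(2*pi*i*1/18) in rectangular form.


Angle = 360*1/18 = 20°
a = cos(20°) = 0.9397
b = sin(20°) = 0.3420

0.9397 + 0.3420i


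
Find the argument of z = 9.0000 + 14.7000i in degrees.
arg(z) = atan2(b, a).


Re = 9, Im = 14.7
arg = atan2(14.7, 9) = 58.5232 degrees

arg(z) = 58.5232 degrees


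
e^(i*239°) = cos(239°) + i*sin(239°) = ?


cos(239°) = -0.5150
sin(239°) = -0.8572

e^(i*239°) = -0.5150 - 0.8572i


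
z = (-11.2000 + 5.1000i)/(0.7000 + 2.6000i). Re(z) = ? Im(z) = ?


Multiply by conjugate: (-11.2000 + 5.1000i)(0.7000 - 2.6000i) / (0.7^2 + 2.6^2)
Numerator real = -11.2*0.7 + 5.1*2.6 = 5.42
Numerator imag = 5.1*0.7 - (-11.2)*2.6 = 32.69
Denominator = 7.25
Re(z) = 5.42/7.25 = 0.7476
Im(z) = 32.69/7.25 = 4.5090

Re(z) = 0.7476, Im(z) = 4.5090


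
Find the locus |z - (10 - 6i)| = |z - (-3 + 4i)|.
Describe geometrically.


Equal distances means the locus is the perpendicular bisector of z1 and z2.
Midpoint = ((10+(-3))/2, (-6+4)/2) = (3.5000, -1.0000)

Perpendicular bisector through (3.5000, -1.0000)


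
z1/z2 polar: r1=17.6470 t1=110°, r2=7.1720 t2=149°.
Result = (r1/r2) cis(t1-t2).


r = 17.6470 / 7.1720 = 2.4605
theta = 110° - 149° = -39° = 321° (mod 360)

2.4605 cis(321°)


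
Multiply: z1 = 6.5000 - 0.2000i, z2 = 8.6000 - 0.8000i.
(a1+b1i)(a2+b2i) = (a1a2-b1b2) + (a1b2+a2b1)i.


Real = 6.5*8.6 - (-0.2)*(-0.8) = 55.9 - 0.16 = 55.74
Imag = 6.5*(-0.8) + 8.6*(-0.2) = -5.2 - (1.72) = -6.92

55.7400 - 6.9200i


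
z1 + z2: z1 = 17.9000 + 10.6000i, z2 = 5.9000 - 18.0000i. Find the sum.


Real: 17.9 + 5.9 = 23.8
Imag: 10.6 - 18 = -7.4

23.8000 - 7.4000i


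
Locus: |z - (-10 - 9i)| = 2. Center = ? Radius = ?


|z - z0| = r is a circle with center z0 and radius r.
Center = (-10, -9), radius = 2

Circle with center (-10, -9) and radius 2


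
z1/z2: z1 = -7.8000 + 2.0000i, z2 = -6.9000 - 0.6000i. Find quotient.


Conjugate of z2 = -6.9000 + 0.6000i
Numerator: (-7.8000 + 2.0000i)(-6.9000 + 0.6000i) = 52.6200 - 18.4800i
Denominator: (-6.9)^2 + (-0.6)^2 = 47.97
Result = (52.6200 - 18.4800i)/47.97

1.0969 - 0.3852i


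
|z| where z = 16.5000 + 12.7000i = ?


|z| = sqrt(16.5^2 + 12.7^2) = sqrt(272.25 + 161.29) = sqrt(433.54) = 20.8216

|z| = 20.8216


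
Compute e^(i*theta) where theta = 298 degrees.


cos(298°) = 0.4695
sin(298°) = -0.8829

e^(i*298°) = 0.4695 - 0.8829i


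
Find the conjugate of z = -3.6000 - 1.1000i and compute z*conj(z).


z_bar = -3.6000 + 1.1000i
z*z_bar = (-3.6)^2 + (-1.1)^2 = 12.96 + 1.21 = 14.17

z_bar = -3.6000 + 1.1000i, z*z_bar = 14.17


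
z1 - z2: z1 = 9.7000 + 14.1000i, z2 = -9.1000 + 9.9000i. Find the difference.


Real: 9.7 + 9.1 = 18.8
Imag: 14.1 - 9.9 = 4.2

18.8000 + 4.2000i


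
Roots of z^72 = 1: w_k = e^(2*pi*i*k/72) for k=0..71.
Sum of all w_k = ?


The sum of all 72th roots of unity is 0.
Geometric series: (1 - w^72)/(1 - w) = (1-1)/(1-w) = 0 since w^72 = 1, w ≠ 1.
Alternatively: coefficient of z^71 in z^72 - 1 is 0.

0


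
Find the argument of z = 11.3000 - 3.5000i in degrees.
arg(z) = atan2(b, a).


Re = 11.3, Im = -3.5
arg = atan2(-3.5, 11.3) = -17.2096 degrees

arg(z) = -17.2096 degrees


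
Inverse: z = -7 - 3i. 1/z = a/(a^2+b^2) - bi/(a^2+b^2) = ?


|z|^2 = 49+9 = 58
1/z = (-7 + 3i)/58

1/z = -0.1207 + 0.0517i


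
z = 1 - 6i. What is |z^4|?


|z| = sqrt(1+36) = sqrt(37) = 6.0828
|z^4| = |z|^4 = (sqrt(37))^4 = 37^2 = 1369

|z^4| = 1369


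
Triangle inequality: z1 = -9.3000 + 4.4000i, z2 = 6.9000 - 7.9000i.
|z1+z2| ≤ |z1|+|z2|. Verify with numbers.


|z1| = sqrt((-9.3)^2 + 4.4^2) = sqrt(105.85) = 10.2883
|z2| = sqrt(6.9^2 + (-7.9)^2) = sqrt(110.02) = 10.4890
z1+z2 = -2.4000 - 3.5000i
|z1+z2| = sqrt(18.01) = 4.2438
|z1|+|z2| = 10.2883 + 10.4890 = 20.7773

|z1+z2| = 4.2438 ≤ |z1|+|z2| = 20.7773 (verified)


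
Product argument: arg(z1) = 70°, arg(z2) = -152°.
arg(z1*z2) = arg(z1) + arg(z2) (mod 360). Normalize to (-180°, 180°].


arg(z1*z2) = 70° - 152° = -82°
Normalized to (-180°, 180°]: -82°

-82°


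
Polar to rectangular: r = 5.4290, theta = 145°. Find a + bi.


a = 5.4290*cos(145°) = 5.4290*(-0.81915) = -4.4472
b = 5.4290*sin(145°) = 5.4290*0.573576 = 3.1139

-4.4472 + 3.1139i


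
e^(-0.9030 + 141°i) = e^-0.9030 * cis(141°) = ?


e^-0.9030 = 0.4054
cos(141°) = -0.7771
sin(141°) = 0.6293
Real = 0.4054*(-0.7771) = -0.3150
Imag = 0.4054*0.6293 = 0.2551

-0.3150 + 0.2551i


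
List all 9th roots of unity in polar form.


The 9th roots of unity are cis(360k/9°) for k=0..8
Angle step = 360/9 = 40°
Primitive root: cis(40°)
Primitive root = 0.7660 + 0.6428i

9 roots at angles: 0°, 40°, 80°, 120°, 160°, 200°, 240°, 280°, 320°


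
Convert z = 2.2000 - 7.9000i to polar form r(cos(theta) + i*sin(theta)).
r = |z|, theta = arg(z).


r = sqrt(4.84+62.41) = sqrt(67.25) = 8.2006
theta = atan2(-7.9, 2.2) = -74.4385 degrees

r = 8.2006, theta = -74.4385 degrees


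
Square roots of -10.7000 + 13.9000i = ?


|z| = sqrt(114.49+193.21) = 17.5414
sqrt((|z|+a)/2) = sqrt((17.5414+(-10.7))/2) = sqrt(3.4207) = 1.8495
sqrt((|z|-a)/2) = sqrt((17.5414-(-10.7))/2) = sqrt(14.1207) = 3.7578

±(1.8495 + 3.7578i) i.e. 1.8495 + 3.7578i and -1.8495 - 3.7578i


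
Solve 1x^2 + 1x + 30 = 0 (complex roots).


disc = 1^2 - 4*1*30 = 1 - 120 = -119
sqrt(|disc|) = sqrt(119) = 10.9087
Real part = -1/(2*1) = -0.5000
Imag part = 10.9087/(2*1) = 5.4544

-0.5000 ± 5.4544i


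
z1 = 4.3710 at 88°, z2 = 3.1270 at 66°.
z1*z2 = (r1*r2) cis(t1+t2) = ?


r = 4.3710 * 3.1270 = 13.6681
theta = 88° + 66° = 154° = 154° (mod 360)

13.6681 cis(154°)


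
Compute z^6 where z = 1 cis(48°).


r^6 = 1^6 = 1
n*theta = 6*48° = 288° = 288° (mod 360)
a = 1*cos(288°) = 0.3090
b = 1*sin(288°) = -0.9511

1 cis(288°) = 0.3090 - 0.9511i


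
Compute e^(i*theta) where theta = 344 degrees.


cos(344°) = 0.9613
sin(344°) = -0.2756

e^(i*344°) = 0.9613 - 0.2756i


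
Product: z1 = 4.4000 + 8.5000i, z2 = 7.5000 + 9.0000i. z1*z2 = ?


Real = 4.4*7.5 - 8.5*9 = 33 - 76.5 = -43.5
Imag = 4.4*9 + 7.5*8.5 = 39.6 + 63.75 = 103.35

-43.5000 + 103.3500i


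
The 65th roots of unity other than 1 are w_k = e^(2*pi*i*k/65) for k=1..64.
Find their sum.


With w = e^(2*pi*i/65), all 65 of the 65th roots of unity w^0 = 1, w, ..., w^(64) sum to 0: 1 + w + ... + w^(64) = (1 - w^65)/(1 - w) = 0 since w^65 = 1, w ≠ 1.
Removing the root 1: w + w^2 + ... + w^(64) = 0 - 1 = -1

Sum = -1


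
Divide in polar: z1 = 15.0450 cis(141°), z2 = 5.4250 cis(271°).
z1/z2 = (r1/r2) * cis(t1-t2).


r = 15.0450 / 5.4250 = 2.7733
theta = 141° - 271° = -130° = 230° (mod 360)

2.7733 cis(230°)


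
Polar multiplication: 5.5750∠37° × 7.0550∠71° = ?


r = 5.5750 * 7.0550 = 39.3316
theta = 37° + 71° = 108° = 108° (mod 360)

39.3316 cis(108°)


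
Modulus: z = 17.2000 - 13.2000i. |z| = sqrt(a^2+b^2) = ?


|z| = sqrt(17.2^2 + (-13.2)^2) = sqrt(295.84 + 174.24) = sqrt(470.08) = 21.6813

|z| = 21.6813


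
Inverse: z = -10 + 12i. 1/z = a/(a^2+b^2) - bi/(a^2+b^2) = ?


|z|^2 = 100+144 = 244
1/z = (-10 - 12i)/244

1/z = -0.0410 - 0.0492i


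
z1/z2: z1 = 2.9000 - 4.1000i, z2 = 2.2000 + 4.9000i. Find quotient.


Conjugate of z2 = 2.2000 - 4.9000i
Numerator: (2.9000 - 4.1000i)(2.2000 - 4.9000i) = -13.7100 - 23.2300i
Denominator: 2.2^2 + 4.9^2 = 28.85
Result = (-13.7100 - 23.2300i)/28.85

-0.4752 - 0.8052i


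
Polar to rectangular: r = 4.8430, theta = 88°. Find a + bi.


a = 4.8430*cos(88°) = 4.8430*0.0349 = 0.1690
b = 4.8430*sin(88°) = 4.8430*0.99939 = 4.8400

0.1690 + 4.8400i


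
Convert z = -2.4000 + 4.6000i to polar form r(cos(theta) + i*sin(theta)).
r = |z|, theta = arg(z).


r = sqrt(5.76+21.16) = sqrt(26.92) = 5.1884
theta = atan2(4.6, -2.4) = 117.5528 degrees

r = 5.1884, theta = 117.5528 degrees


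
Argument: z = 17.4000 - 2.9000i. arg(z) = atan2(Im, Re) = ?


Re = 17.4, Im = -2.9
arg = atan2(-2.9, 17.4) = -9.4623 degrees

arg(z) = -9.4623 degrees


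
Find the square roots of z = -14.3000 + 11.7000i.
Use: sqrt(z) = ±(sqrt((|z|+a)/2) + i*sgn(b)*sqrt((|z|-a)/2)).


|z| = sqrt(204.49+136.89) = 18.4765
sqrt((|z|+a)/2) = sqrt((18.4765+(-14.3))/2) = sqrt(2.0882) = 1.4451
sqrt((|z|-a)/2) = sqrt((18.4765-(-14.3))/2) = sqrt(16.3882) = 4.0482

±(1.4451 + 4.0482i) i.e. 1.4451 + 4.0482i and -1.4451 - 4.0482i


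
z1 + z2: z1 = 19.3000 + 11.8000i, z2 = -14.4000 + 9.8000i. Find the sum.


Real: 19.3 - 14.4 = 4.9
Imag: 11.8 + 9.8 = 21.6

4.9000 + 21.6000i


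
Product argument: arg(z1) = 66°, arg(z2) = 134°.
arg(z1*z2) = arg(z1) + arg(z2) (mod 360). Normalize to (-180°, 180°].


arg(z1*z2) = 66° + 134° = 200°
Normalized to (-180°, 180°]: -160°

-160°


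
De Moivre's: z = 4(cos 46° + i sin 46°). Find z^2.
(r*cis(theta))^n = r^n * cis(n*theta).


r^2 = 4^2 = 16
n*theta = 2*46° = 92° = 92° (mod 360)
a = 16*cos(92°) = -0.5584
b = 16*sin(92°) = 15.9903

16 cis(92°) = -0.5584 + 15.9903i


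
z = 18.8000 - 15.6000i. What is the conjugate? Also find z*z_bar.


z_bar = 18.8000 + 15.6000i
z*z_bar = 18.8^2 + (-15.6)^2 = 353.44 + 243.36 = 596.8

z_bar = 18.8000 + 15.6000i, z*z_bar = 596.8


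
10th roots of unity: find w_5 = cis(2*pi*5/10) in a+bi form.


Angle = 360*5/10 = 180°
a = cos(180°) = -1.0000
b = sin(180°) = 0

-1.0000 + 0i


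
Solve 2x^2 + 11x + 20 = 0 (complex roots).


disc = 11^2 - 4*2*20 = 121 - 160 = -39
sqrt(|disc|) = sqrt(39) = 6.2450
Real part = -11/(2*2) = -2.7500
Imag part = 6.2450/(2*2) = 1.5612

-2.7500 ± 1.5612i


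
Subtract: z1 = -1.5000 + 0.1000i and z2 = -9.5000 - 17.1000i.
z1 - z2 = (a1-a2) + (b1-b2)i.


Real: -1.5 + 9.5 = 8
Imag: 0.1 + 17.1 = 17.2

8.0000 + 17.2000i


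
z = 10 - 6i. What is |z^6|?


|z| = sqrt(100+36) = sqrt(136) = 11.6619
|z^6| = |z|^6 = (sqrt(136))^6 = 136^3 = 2515456

|z^6| = 2515456


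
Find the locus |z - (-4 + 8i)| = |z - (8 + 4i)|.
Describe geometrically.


Equal distances means the locus is the perpendicular bisector of z1 and z2.
Midpoint = ((-4+8)/2, (8+4)/2) = (2.0000, 6.0000)

Perpendicular bisector through (2.0000, 6.0000)


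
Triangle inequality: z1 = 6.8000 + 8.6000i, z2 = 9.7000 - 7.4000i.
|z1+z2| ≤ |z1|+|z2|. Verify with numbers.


|z1| = sqrt(6.8^2 + 8.6^2) = sqrt(120.2) = 10.9636
|z2| = sqrt(9.7^2 + (-7.4)^2) = sqrt(148.85) = 12.2004
z1+z2 = 16.5000 + 1.2000i
|z1+z2| = sqrt(273.69) = 16.5436
|z1|+|z2| = 10.9636 + 12.2004 = 23.1640

|z1+z2| = 16.5436 ≤ |z1|+|z2| = 23.1640 (verified)


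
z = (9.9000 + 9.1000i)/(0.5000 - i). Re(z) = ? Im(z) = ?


Multiply by conjugate: (9.9000 + 9.1000i)(0.5000 + i) / (0.5^2 + (-1)^2)
Numerator real = 9.9*0.5 + 9.1*(-1) = -4.15
Numerator imag = 9.1*0.5 - 9.9*(-1) = 14.45
Denominator = 1.25
Re(z) = -4.15/1.25 = -3.3200
Im(z) = 14.45/1.25 = 11.5600

Re(z) = -3.3200, Im(z) = 11.5600


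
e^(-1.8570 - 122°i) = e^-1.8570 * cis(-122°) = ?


e^-1.8570 = 0.1561
cos(-122°) = -0.5299
sin(-122°) = -0.848
Real = 0.1561*(-0.5299) = -0.0827
Imag = 0.1561*(-0.848) = -0.1324

-0.0827 - 0.1324i


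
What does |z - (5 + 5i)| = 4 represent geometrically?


|z - z0| = r is a circle with center z0 and radius r.
Center = (5, 5), radius = 4

Circle with center (5, 5) and radius 4


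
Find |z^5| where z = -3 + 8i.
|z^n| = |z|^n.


|z| = sqrt(9+64) = sqrt(73) = 8.5440
|z^5| = |z|^5 = (sqrt(73))^5 = 73^2 * sqrt(73) = 5329*sqrt(73)

|z^5| = 5329*sqrt(73) ≈ 45530.9960


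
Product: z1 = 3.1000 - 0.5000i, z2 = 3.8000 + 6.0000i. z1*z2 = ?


Real = 3.1*3.8 - (-0.5)*6 = 11.78 - (-3) = 14.78
Imag = 3.1*6 + 3.8*(-0.5) = 18.6 - (1.9) = 16.7

14.7800 + 16.7000i


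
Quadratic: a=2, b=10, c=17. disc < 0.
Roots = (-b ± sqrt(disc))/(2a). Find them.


disc = 10^2 - 4*2*17 = 100 - 136 = -36
sqrt(|disc|) = sqrt(36) = 6.0000
Real part = -10/(2*2) = -2.5000
Imag part = 6.0000/(2*2) = 1.5000

-2.5000 ± 1.5000i


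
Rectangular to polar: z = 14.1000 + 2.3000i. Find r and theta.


r = sqrt(198.81+5.29) = sqrt(204.1) = 14.2864
theta = atan2(2.3, 14.1) = 9.2645 degrees

r = 14.2864, theta = 9.2645 degrees


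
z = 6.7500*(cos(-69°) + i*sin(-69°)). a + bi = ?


a = 6.7500*cos(-69°) = 6.7500*0.35837 = 2.4190
b = 6.7500*sin(-69°) = 6.7500*(-0.93358) = -6.3017

2.4190 - 6.3017i


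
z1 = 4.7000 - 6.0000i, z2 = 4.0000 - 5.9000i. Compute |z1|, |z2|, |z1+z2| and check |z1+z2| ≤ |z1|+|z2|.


|z1| = sqrt(4.7^2 + (-6)^2) = sqrt(58.09) = 7.6217
|z2| = sqrt(4^2 + (-5.9)^2) = sqrt(50.81) = 7.1281
z1+z2 = 8.7000 - 11.9000i
|z1+z2| = sqrt(217.3) = 14.7411
|z1|+|z2| = 7.6217 + 7.1281 = 14.7498

|z1+z2| = 14.7411 ≤ |z1|+|z2| = 14.7498 (verified)


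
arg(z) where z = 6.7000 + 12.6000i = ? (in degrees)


Re = 6.7, Im = 12.6
arg = atan2(12.6, 6.7) = 61.9984 degrees

arg(z) = 61.9984 degrees


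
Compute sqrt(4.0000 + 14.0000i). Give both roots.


|z| = sqrt(16+196) = 14.5602
sqrt((|z|+a)/2) = sqrt((14.5602+4)/2) = sqrt(9.2801) = 3.0463
sqrt((|z|-a)/2) = sqrt((14.5602-4)/2) = sqrt(5.2801) = 2.2978

±(3.0463 + 2.2978i) i.e. 3.0463 + 2.2978i and -3.0463 - 2.2978i


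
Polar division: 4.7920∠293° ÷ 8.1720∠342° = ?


r = 4.7920 / 8.1720 = 0.5864
theta = 293° - 342° = -49° = 311° (mod 360)

0.5864 cis(311°)


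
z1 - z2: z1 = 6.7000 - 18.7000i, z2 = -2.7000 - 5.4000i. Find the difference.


Real: 6.7 + 2.7 = 9.4
Imag: -18.7 + 5.4 = -13.3

9.4000 - 13.3000i


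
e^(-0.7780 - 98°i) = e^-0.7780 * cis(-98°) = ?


e^-0.7780 = 0.45932
cos(-98°) = -0.1392
sin(-98°) = -0.9903
Real = 0.45932*(-0.1392) = -0.0639
Imag = 0.45932*(-0.9903) = -0.4549

-0.0639 - 0.4549i


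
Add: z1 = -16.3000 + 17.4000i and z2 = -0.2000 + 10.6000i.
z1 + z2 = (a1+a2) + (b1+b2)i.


Real: -16.3 - 0.2 = -16.5
Imag: 17.4 + 10.6 = 28

-16.5000 + 28.0000i


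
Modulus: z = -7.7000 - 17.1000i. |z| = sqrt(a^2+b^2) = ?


|z| = sqrt((-7.7)^2 + (-17.1)^2) = sqrt(59.29 + 292.41) = sqrt(351.7) = 18.7537

|z| = 18.7537


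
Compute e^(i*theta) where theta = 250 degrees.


cos(250°) = -0.3420
sin(250°) = -0.9397

e^(i*250°) = -0.3420 - 0.9397i


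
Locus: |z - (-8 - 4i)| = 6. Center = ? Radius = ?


|z - z0| = r is a circle with center z0 and radius r.
Center = (-8, -4), radius = 6

Circle with center (-8, -4) and radius 6


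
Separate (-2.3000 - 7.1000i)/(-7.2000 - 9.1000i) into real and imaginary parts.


Multiply by conjugate: (-2.3000 - 7.1000i)(-7.2000 + 9.1000i) / ((-7.2)^2 + (-9.1)^2)
Numerator real = -2.3*(-7.2) - (7.1)*(-9.1) = 81.17
Numerator imag = -7.1*(-7.2) - (-2.3)*(-9.1) = 30.19
Denominator = 134.65
Re(z) = 81.17/134.65 = 0.6028
Im(z) = 30.19/134.65 = 0.2242

Re(z) = 0.6028, Im(z) = 0.2242


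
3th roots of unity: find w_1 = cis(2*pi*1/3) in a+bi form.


Angle = 360*1/3 = 120°
a = cos(120°) = -0.5000
b = sin(120°) = 0.8660

-0.5000 + 0.8660i


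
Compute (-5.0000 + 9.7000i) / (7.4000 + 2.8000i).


Conjugate of z2 = 7.4000 - 2.8000i
Numerator: (-5.0000 + 9.7000i)(7.4000 - 2.8000i) = -9.8400 + 85.7800i
Denominator: 7.4^2 + 2.8^2 = 62.6
Result = (-9.8400 + 85.7800i)/62.6

-0.1572 + 1.3703i


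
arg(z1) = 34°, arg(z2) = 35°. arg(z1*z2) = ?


arg(z1*z2) = 34° + 35° = 69°
Normalized to (-180°, 180°]: 69°

69°


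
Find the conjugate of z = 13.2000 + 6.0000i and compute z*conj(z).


z_bar = 13.2000 - 6.0000i
z*z_bar = 13.2^2 + 6^2 = 174.24 + 36 = 210.24

z_bar = 13.2000 - 6.0000i, z*z_bar = 210.24


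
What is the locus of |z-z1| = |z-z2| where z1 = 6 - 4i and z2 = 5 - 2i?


Equal distances means the locus is the perpendicular bisector of z1 and z2.
Midpoint = ((6+5)/2, (-4+(-2))/2) = (5.5000, -3.0000)

Perpendicular bisector through (5.5000, -3.0000)


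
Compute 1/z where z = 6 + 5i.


|z|^2 = 36+25 = 61
1/z = (6 - 5i)/61

1/z = 0.0984 - 0.0820i


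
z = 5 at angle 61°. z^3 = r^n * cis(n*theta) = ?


r^3 = 5^3 = 125
n*theta = 3*61° = 183° = 183° (mod 360)
a = 125*cos(183°) = -124.8287
b = 125*sin(183°) = -6.5420

125 cis(183°) = -124.8287 - 6.5420i


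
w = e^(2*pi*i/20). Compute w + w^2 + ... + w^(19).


With w = e^(2*pi*i/20), all 20 of the 20th roots of unity w^0 = 1, w, ..., w^(19) sum to 0: 1 + w + ... + w^(19) = (1 - w^20)/(1 - w) = 0 since w^20 = 1, w ≠ 1.
Removing the root 1: w + w^2 + ... + w^(19) = 0 - 1 = -1

Sum = -1


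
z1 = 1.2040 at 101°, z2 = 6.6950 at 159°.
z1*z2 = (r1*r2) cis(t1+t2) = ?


r = 1.2040 * 6.6950 = 8.0608
theta = 101° + 159° = 260° = 260° (mod 360)

8.0608 cis(260°)


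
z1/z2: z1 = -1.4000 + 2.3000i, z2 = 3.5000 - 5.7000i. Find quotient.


Conjugate of z2 = 3.5000 + 5.7000i
Numerator: (-1.4000 + 2.3000i)(3.5000 + 5.7000i) = -18.0100 + 0.0700i
Denominator: 3.5^2 + (-5.7)^2 = 44.74
Result = (-18.0100 + 0.0700i)/44.74

-0.4025 + 0.0016i


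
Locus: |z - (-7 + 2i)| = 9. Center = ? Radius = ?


|z - z0| = r is a circle with center z0 and radius r.
Center = (-7, 2), radius = 9

Circle with center (-7, 2) and radius 9


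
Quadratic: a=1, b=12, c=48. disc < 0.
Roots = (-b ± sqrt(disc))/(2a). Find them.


disc = 12^2 - 4*1*48 = 144 - 192 = -48
sqrt(|disc|) = sqrt(48) = 6.9282
Real part = -12/(2*1) = -6.0000
Imag part = 6.9282/(2*1) = 3.4641

-6.0000 ± 3.4641i


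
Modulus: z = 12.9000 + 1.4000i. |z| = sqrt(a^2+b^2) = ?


|z| = sqrt(12.9^2 + 1.4^2) = sqrt(166.41 + 1.96) = sqrt(168.37) = 12.9757

|z| = 12.9757


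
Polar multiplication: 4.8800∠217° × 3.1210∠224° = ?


r = 4.8800 * 3.1210 = 15.2305
theta = 217° + 224° = 441° = 81° (mod 360)

15.2305 cis(81°)


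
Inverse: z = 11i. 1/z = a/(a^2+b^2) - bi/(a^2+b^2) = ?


|z|^2 = 0+121 = 121
1/z = (0 - 11i)/121

1/z = 0 - 0.0909i


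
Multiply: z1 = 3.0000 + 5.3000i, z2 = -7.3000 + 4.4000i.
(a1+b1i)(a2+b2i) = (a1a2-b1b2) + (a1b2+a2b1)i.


Real = 3*(-7.3) - 5.3*4.4 = -21.9 - 23.32 = -45.22
Imag = 3*4.4 - (7.3)*5.3 = 13.2 - (38.69) = -25.49

-45.2200 - 25.4900i


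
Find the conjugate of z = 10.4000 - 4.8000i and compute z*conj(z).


z_bar = 10.4000 + 4.8000i
z*z_bar = 10.4^2 + (-4.8)^2 = 108.16 + 23.04 = 131.2

z_bar = 10.4000 + 4.8000i, z*z_bar = 131.2


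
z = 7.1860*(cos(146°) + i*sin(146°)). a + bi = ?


a = 7.1860*cos(146°) = 7.1860*(-0.82904) = -5.9575
b = 7.1860*sin(146°) = 7.1860*0.5592 = 4.0184

-5.9575 + 4.0184i


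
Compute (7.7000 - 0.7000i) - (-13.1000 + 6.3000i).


Real: 7.7 + 13.1 = 20.8
Imag: -0.7 - 6.3 = -7

20.8000 - 7.0000i


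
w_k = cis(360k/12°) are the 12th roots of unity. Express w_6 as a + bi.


Angle = 360*6/12 = 180°
a = cos(180°) = -1.0000
b = sin(180°) = 0

-1.0000 + 0i


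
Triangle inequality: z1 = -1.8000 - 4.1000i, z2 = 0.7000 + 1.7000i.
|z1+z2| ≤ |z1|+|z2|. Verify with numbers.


|z1| = sqrt((-1.8)^2 + (-4.1)^2) = sqrt(20.05) = 4.4777
|z2| = sqrt(0.7^2 + 1.7^2) = sqrt(3.38) = 1.8385
z1+z2 = -1.1000 - 2.4000i
|z1+z2| = sqrt(6.97) = 2.6401
|z1|+|z2| = 4.4777 + 1.8385 = 6.3162

|z1+z2| = 2.6401 ≤ |z1|+|z2| = 6.3162 (verified)


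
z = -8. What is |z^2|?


|z| = sqrt(64+0) = sqrt(64) = 8
|z^2| = |z|^2 = 8^2 = 64

|z^2| = 64


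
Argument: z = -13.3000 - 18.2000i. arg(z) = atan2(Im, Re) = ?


Re = -13.3, Im = -18.2
arg = atan2(-18.2, -13.3) = -126.1582 degrees

arg(z) = -126.1582 degrees


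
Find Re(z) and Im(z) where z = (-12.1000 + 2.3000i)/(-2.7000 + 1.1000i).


Multiply by conjugate: (-12.1000 + 2.3000i)(-2.7000 - 1.1000i) / ((-2.7)^2 + 1.1^2)
Numerator real = -12.1*(-2.7) + 2.3*1.1 = 35.2
Numerator imag = 2.3*(-2.7) - (-12.1)*1.1 = 7.1
Denominator = 8.5
Re(z) = 35.2/8.5 = 4.1412
Im(z) = 7.1/8.5 = 0.8353

Re(z) = 4.1412, Im(z) = 0.8353


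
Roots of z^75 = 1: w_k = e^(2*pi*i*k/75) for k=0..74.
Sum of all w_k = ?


The sum of all 75th roots of unity is 0.
Geometric series: (1 - w^75)/(1 - w) = (1-1)/(1-w) = 0 since w^75 = 1, w ≠ 1.
Alternatively: coefficient of z^74 in z^75 - 1 is 0.

0


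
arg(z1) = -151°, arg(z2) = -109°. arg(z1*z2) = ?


arg(z1*z2) = -151° - 109° = -260°
Normalized to (-180°, 180°]: 100°

100°


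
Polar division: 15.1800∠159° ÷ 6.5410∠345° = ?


r = 15.1800 / 6.5410 = 2.3207
theta = 159° - 345° = -186° = 174° (mod 360)

2.3207 cis(174°)


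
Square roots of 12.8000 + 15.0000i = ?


|z| = sqrt(163.84+225) = 19.7190
sqrt((|z|+a)/2) = sqrt((19.7190+12.8)/2) = sqrt(16.2595) = 4.0323
sqrt((|z|-a)/2) = sqrt((19.7190-12.8)/2) = sqrt(3.4595) = 1.8600

±(4.0323 + 1.8600i) i.e. 4.0323 + 1.8600i and -4.0323 - 1.8600i


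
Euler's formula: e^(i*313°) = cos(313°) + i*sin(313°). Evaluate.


cos(313°) = 0.6820
sin(313°) = -0.7314

e^(i*313°) = 0.6820 - 0.7314i


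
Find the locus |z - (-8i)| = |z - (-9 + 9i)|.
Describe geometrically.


Equal distances means the locus is the perpendicular bisector of z1 and z2.
Midpoint = ((0+(-9))/2, (-8+9)/2) = (-4.5000, 0.5000)

Perpendicular bisector through (-4.5000, 0.5000)


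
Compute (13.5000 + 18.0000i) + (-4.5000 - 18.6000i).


Real: 13.5 - 4.5 = 9
Imag: 18 - 18.6 = -0.6

9.0000 - 0.6000i


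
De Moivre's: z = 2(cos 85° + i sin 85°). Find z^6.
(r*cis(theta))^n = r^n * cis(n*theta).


r^6 = 2^6 = 64
n*theta = 6*85° = 510° = 150° (mod 360)
a = 64*cos(150°) = -55.4256
b = 64*sin(150°) = 32.0000

64 cis(150°) = -55.4256 + 32.0000i


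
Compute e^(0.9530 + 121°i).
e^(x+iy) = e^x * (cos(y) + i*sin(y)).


e^0.9530 = 2.59348
cos(121°) = -0.51504
sin(121°) = 0.857167
Real = 2.59348*(-0.51504) = -1.3357
Imag = 2.59348*0.857167 = 2.2230

-1.3357 + 2.2230i


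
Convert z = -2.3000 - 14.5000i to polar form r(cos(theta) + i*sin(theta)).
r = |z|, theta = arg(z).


r = sqrt(5.29+210.25) = sqrt(215.54) = 14.6813
theta = atan2(-14.5, -2.3) = -99.0132 degrees

r = 14.6813, theta = -99.0132 degrees


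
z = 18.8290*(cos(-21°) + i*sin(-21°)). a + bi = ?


a = 18.8290*cos(-21°) = 18.8290*0.93358 = 17.5784
b = 18.8290*sin(-21°) = 18.8290*(-0.35837) = -6.7477

17.5784 - 6.7477i


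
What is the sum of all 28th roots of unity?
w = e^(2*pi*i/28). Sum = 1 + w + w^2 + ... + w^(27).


The sum of all 28th roots of unity is 0.
Geometric series: (1 - w^28)/(1 - w) = (1-1)/(1-w) = 0 since w^28 = 1, w ≠ 1.
Alternatively: coefficient of z^27 in z^28 - 1 is 0.

0


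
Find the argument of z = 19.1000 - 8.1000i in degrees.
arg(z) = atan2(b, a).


Re = 19.1, Im = -8.1
arg = atan2(-8.1, 19.1) = -22.9810 degrees

arg(z) = -22.9810 degrees


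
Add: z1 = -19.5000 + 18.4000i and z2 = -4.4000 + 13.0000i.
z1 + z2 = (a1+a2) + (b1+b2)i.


Real: -19.5 - 4.4 = -23.9
Imag: 18.4 + 13 = 31.4

-23.9000 + 31.4000i


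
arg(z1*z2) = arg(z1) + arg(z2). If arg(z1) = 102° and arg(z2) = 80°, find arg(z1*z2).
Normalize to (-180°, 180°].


arg(z1*z2) = 102° + 80° = 182°
Normalized to (-180°, 180°]: -178°

-178°


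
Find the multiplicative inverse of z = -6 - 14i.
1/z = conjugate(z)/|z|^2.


|z|^2 = 36+196 = 232
1/z = (-6 + 14i)/232

1/z = -0.0259 + 0.0603i


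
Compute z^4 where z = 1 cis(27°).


r^4 = 1^4 = 1
n*theta = 4*27° = 108° = 108° (mod 360)
a = 1*cos(108°) = -0.3090
b = 1*sin(108°) = 0.9511

1 cis(108°) = -0.3090 + 0.9511i


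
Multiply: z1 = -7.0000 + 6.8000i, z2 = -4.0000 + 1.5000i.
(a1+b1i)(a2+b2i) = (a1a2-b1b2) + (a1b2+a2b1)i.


Real = -7*(-4) - 6.8*1.5 = 28 - 10.2 = 17.8
Imag = -7*1.5 - (4)*6.8 = -10.5 - (27.2) = -37.7

17.8000 - 37.7000i


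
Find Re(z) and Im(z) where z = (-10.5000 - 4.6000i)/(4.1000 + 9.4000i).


Multiply by conjugate: (-10.5000 - 4.6000i)(4.1000 - 9.4000i) / (4.1^2 + 9.4^2)
Numerator real = -10.5*4.1 - (4.6)*9.4 = -86.29
Numerator imag = -4.6*4.1 - (-10.5)*9.4 = 79.84
Denominator = 105.17
Re(z) = -86.29/105.17 = -0.8205
Im(z) = 79.84/105.17 = 0.7592

Re(z) = -0.8205, Im(z) = 0.7592


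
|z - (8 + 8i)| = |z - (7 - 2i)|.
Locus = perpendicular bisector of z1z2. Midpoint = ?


Equal distances means the locus is the perpendicular bisector of z1 and z2.
Midpoint = ((8+7)/2, (8+(-2))/2) = (7.5000, 3.0000)

Perpendicular bisector through (7.5000, 3.0000)


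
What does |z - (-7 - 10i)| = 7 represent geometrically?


|z - z0| = r is a circle with center z0 and radius r.
Center = (-7, -10), radius = 7

Circle with center (-7, -10) and radius 7


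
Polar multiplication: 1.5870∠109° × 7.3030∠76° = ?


r = 1.5870 * 7.3030 = 11.5899
theta = 109° + 76° = 185° = 185° (mod 360)

11.5899 cis(185°)
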